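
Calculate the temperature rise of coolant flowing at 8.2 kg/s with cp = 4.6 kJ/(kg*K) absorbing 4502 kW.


dT = Q / (m_dot * cp)
dT = 4502 / (8.2 * 4.6)
dT = 119.35 C

119.35


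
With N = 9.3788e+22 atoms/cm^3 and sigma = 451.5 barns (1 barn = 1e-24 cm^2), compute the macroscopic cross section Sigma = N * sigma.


Sigma = N * sigma_barns * 1e-24
Sigma = 9.3788e+22 * 451.5 * 1e-24
Sigma = 42.345 /cm

42.345


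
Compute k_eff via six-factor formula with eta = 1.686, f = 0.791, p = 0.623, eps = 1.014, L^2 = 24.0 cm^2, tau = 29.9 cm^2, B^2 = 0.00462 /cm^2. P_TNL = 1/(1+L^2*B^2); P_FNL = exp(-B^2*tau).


k_inf = eta*f*p*eps = 1.686*0.791*0.623*1.014 = 0.8424809
P_TNL = 1/(1 + L^2*B^2) = 1/(1 + 24.0*0.00462) = 0.9001872
P_FNL = exp(-B^2*tau) = exp(-0.00462*29.9) = 0.8709785
k_eff = k_inf * P_TNL * P_FNL = 0.8424809 * 0.9001872 * 0.8709785
k_eff = 0.66054

0.66054


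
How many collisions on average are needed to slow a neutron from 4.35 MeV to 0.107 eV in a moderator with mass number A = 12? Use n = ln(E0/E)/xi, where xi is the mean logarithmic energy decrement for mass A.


xi = 1 + (A-1)^2/(2A)*ln((A-1)/(A+1)) = 0.1577690 (for A = 12)
n = ln(E0/E) / xi
n = ln(4.35e6 / 0.107) / 0.1577690
n = ln(4.065421e+07) / 0.1577690 = 111.05

111.05


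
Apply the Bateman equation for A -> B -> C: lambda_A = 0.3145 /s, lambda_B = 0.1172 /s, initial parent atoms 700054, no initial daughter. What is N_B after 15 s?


N_B(t) = lambda_A * N_A0 / (lambda_B - lambda_A) * [exp(-lambda_A*t) - exp(-lambda_B*t)]
exp(-0.3145*15) = 0.008937494; exp(-0.1172*15) = 0.1723893
N_B = 0.3145 * 700054 / (0.1172 - 0.3145) * (0.008937494 - 0.1723893)
N_B = 182396

182396


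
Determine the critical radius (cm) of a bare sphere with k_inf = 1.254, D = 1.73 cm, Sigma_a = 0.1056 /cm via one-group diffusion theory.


L^2 = D / Sigma_a = 1.73 / 0.1056 = 16.38258 cm^2
B_m^2 = (k_inf - 1) / L^2 = (1.254 - 1) / 16.38258 = 0.01550427 /cm^2
For a bare sphere: B_g = pi/R, so R_c = pi / sqrt(B_m^2)
R_c = pi / sqrt(0.01550427) = 25.230 cm

25.230


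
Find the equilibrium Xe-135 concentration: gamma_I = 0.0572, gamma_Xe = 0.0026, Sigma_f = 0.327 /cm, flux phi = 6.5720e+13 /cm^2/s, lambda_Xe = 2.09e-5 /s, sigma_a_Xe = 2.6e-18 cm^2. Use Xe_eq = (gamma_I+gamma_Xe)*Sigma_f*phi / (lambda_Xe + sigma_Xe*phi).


Xe_eq = (gamma_I + gamma_Xe) * Sigma_f * phi / (lambda_Xe + sigma_Xe * phi)
Numerator = (0.0572 + 0.0026) * 0.327 * 6.5720e+13 = 1.285128e+12
Denominator = 2.09e-5 + 2.6e-18 * 6.5720e+13 = 1.917720e-04
Xe_eq = 1.285128e+12 / 1.917720e-04 = 6.7013e+15 /cm^3

6.7013e+15


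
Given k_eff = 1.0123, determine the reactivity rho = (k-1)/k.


rho = (k_eff - 1) / k_eff
rho = (1.0123 - 1) / 1.0123
rho = 0.012151

0.012151


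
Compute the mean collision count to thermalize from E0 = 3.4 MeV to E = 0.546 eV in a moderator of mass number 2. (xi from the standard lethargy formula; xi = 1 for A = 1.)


xi = 1 + (A-1)^2/(2A)*ln((A-1)/(A+1)) = 0.7253469 (for A = 2)
n = ln(E0/E) / xi
n = ln(3.4e6 / 0.546) / 0.7253469
n = ln(6.227106e+06) / 0.7253469 = 21.568

21.568


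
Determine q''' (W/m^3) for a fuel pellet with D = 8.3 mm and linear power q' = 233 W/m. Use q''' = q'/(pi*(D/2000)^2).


r = D / 2 / 1000 = 8.3 / 2 / 1000 = 0.00415 m
q''' = q' / (pi * r^2)
q''' = 233 / (pi * 0.00415^2)
q''' = 4.3064e+06 W/m^3

4.3064e+06


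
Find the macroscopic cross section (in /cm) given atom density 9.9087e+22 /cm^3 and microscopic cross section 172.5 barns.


Sigma = N * sigma_barns * 1e-24
Sigma = 9.9087e+22 * 172.5 * 1e-24
Sigma = 17.093 /cm

17.093


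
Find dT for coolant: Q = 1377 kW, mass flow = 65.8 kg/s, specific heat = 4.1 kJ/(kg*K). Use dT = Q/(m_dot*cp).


dT = Q / (m_dot * cp)
dT = 1377 / (65.8 * 4.1)
dT = 5.1042 C

5.1042


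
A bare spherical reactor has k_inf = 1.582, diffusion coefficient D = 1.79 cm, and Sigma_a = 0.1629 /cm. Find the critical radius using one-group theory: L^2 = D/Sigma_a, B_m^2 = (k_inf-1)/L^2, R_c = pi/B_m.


L^2 = D / Sigma_a = 1.79 / 0.1629 = 10.98834 cm^2
B_m^2 = (k_inf - 1) / L^2 = (1.582 - 1) / 10.98834 = 0.05296523 /cm^2
For a bare sphere: B_g = pi/R, so R_c = pi / sqrt(B_m^2)
R_c = pi / sqrt(0.05296523) = 13.651 cm

13.651


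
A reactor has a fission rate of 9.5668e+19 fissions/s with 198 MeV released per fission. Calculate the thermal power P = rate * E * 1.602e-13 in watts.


P = fission_rate * E_MeV * 1.602e-13
P = 9.5668e+19 * 198 * 1.602e-13
P = 3.0346e+09 W

3.0346e+09


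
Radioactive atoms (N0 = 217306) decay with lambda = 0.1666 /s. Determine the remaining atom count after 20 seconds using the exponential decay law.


N = N0 * exp(-lambda * t)
N = 217306 * exp(-0.1666 * 20)
N = 7762.5

7762.5


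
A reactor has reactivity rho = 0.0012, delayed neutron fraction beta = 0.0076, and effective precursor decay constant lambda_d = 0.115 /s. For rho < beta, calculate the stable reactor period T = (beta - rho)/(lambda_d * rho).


T = (beta - rho) / (lambda_d * rho)
T = (0.0076 - 0.0012) / (0.115 * 0.0012)
T = 46.377 s

46.377


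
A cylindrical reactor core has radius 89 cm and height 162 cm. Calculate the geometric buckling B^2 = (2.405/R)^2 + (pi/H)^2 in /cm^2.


B^2 = (2.405/R)^2 + (pi/H)^2
B^2 = (2.405/89)^2 + (pi/162)^2
B^2 = 0.0011063 /cm^2

0.0011063


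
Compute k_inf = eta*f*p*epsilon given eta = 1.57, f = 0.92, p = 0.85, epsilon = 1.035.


k_inf = eta * f * p * epsilon
k_inf = 1.57 * 0.92 * 0.85 * 1.035
k_inf = 1.2707

1.2707


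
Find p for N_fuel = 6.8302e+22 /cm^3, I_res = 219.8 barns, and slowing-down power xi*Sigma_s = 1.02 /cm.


p = exp(-N * I * 1e-24 / (xi*Sigma_s))
p = exp(-6.8302e+22 * 219.8 * 1e-24 / 1.02)
p = 4.0539e-07

4.0539e-07


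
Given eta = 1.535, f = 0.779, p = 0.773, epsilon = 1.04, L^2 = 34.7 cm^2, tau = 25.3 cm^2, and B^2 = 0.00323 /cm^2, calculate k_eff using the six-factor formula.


k_inf = eta*f*p*eps = 1.535*0.779*0.773*1.04 = 0.9612994
P_TNL = 1/(1 + L^2*B^2) = 1/(1 + 34.7*0.00323) = 0.8992151
P_FNL = exp(-B^2*tau) = exp(-0.00323*25.3) = 0.9215309
k_eff = k_inf * P_TNL * P_FNL = 0.9612994 * 0.8992151 * 0.9215309
k_eff = 0.79659

0.79659


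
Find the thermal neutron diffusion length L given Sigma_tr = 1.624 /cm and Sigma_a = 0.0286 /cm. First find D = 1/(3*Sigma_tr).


D = 1 / (3 * Sigma_tr) = 1 / (3 * 1.624) = 0.2052545 cm
L = sqrt(D / Sigma_a)
L = sqrt(0.2052545 / 0.0286)
L = 2.6789 cm

2.6789


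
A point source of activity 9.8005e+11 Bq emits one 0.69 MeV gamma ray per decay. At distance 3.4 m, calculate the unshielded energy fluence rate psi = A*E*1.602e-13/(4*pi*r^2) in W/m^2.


psi = A * E * 1.602e-13 / (4*pi*r^2)
psi = 9.8005e+11 * 0.69 * 1.602e-13 / (4*pi*3.4^2)
psi = 7.4575e-04 W/m^2

7.4575e-04


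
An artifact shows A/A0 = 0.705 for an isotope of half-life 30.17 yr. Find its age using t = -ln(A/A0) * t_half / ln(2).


lambda = ln(2) / t_half = ln(2) / 30.17 = 0.02297472 /yr
t = -ln(A/A0) / lambda
t = -ln(0.705) / 0.02297472
t = 15.215 yr

15.215


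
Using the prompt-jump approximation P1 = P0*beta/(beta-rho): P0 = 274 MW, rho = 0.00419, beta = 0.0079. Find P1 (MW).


P1/P0 = beta / (beta - rho)
P1/P0 = 0.0079 / (0.0079 - 0.00419) = 2.129380
P1 = 274 * 2.129380 = 583.45 MW

583.45


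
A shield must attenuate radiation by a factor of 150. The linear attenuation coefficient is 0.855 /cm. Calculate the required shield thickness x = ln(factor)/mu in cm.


x = ln(factor) / mu
x = ln(150) / 0.855
x = 5.8604 cm

5.8604


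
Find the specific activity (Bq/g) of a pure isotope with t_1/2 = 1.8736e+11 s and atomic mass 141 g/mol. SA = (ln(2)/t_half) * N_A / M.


lambda = ln(2) / t_half = ln(2) / 1.8736e+11 = 3.699547e-12 /s
SA = lambda * N_A / M
SA = 3.699547e-12 * 6.022e23 / 141
SA = 1.5800e+10 Bq/g

1.5800e+10


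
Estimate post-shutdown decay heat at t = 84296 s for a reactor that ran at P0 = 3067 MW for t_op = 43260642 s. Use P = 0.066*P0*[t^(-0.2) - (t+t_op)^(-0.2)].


P/P0 = 0.066 * [t^(-0.2) - (t + t_op)^(-0.2)]
P/P0 = 0.066 * [84296^(-0.2) - (84296 + 43260642)^(-0.2)]
P/P0 = 0.066 * [0.1034758 - 0.02969015] = 0.004869853
P = 3067 * 0.004869853 = 14.936 MW

14.936


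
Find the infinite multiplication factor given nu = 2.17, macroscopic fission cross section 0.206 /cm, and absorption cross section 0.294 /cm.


k_inf = nu * Sigma_f / Sigma_a
k_inf = 2.17 * 0.206 / 0.294
k_inf = 1.5205

1.5205


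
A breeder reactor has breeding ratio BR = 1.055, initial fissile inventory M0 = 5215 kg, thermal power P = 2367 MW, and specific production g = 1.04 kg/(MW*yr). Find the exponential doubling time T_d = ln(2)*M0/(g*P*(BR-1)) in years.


Breeding gain G = BR - 1 = 1.055 - 1 = 0.055
Fissile production rate = g * P * G = 1.04 * 2367 * 0.055 = 135.3924 kg/yr
T_d = ln(2) * M0 / (g * P * G)
T_d = ln(2) * 5215 / 135.3924 = 26.698 yr

26.698


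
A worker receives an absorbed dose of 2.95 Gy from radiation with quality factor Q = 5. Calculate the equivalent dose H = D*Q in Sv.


H = D * Q
H = 2.95 * 5
H = 14.750 Sv

14.750


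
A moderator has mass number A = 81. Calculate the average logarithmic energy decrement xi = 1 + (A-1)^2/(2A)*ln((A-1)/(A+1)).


xi = 1 + (A-1)^2/(2A) * ln((A-1)/(A+1))
xi = 1 + (81-1)^2/(2*81) * ln((81-1)/(81 +1))
xi = 0.024489

0.024489


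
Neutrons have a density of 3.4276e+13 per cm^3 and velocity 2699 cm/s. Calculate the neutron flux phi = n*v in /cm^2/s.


phi = n * v
phi = 3.4276e+13 * 2699
phi = 9.2511e+16 /cm^2/s

9.2511e+16


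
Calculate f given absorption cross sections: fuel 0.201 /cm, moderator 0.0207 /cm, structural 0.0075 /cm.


f = Sigma_a_fuel / (Sigma_a_fuel + Sigma_a_mod + Sigma_a_other)
f = 0.201 / (0.201 + 0.0207 + 0.0075)
f = 0.87696

0.87696


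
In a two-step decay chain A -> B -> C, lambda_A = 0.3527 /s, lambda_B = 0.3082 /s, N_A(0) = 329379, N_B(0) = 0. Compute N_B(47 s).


N_B(t) = lambda_A * N_A0 / (lambda_B - lambda_A) * [exp(-lambda_A*t) - exp(-lambda_B*t)]
exp(-0.3527*47) = 6.320389e-08; exp(-0.3082*47) = 5.117652e-07
N_B = 0.3527 * 329379 / (0.3082 - 0.3527) * (6.320389e-08 - 5.117652e-07)
N_B = 1.1710

1.1710


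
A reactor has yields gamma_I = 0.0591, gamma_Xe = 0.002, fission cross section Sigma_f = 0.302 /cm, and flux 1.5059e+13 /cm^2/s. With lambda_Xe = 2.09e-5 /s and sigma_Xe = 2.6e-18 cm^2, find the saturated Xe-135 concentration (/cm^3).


Xe_eq = (gamma_I + gamma_Xe) * Sigma_f * phi / (lambda_Xe + sigma_Xe * phi)
Numerator = (0.0591 + 0.002) * 0.302 * 1.5059e+13 = 2.778717e+11
Denominator = 2.09e-5 + 2.6e-18 * 1.5059e+13 = 6.005340e-05
Xe_eq = 2.778717e+11 / 6.005340e-05 = 4.6271e+15 /cm^3

4.6271e+15


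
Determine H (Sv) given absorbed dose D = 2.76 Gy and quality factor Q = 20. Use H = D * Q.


H = D * Q
H = 2.76 * 20
H = 55.200 Sv

55.200


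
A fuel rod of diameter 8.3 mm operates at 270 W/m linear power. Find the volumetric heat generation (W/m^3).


r = D / 2 / 1000 = 8.3 / 2 / 1000 = 0.00415 m
q''' = q' / (pi * r^2)
q''' = 270 / (pi * 0.00415^2)
q''' = 4.9902e+06 W/m^3

4.9902e+06


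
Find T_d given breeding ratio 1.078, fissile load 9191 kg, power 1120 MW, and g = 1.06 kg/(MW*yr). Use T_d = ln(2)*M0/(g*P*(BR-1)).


Breeding gain G = BR - 1 = 1.078 - 1 = 0.078
Fissile production rate = g * P * G = 1.06 * 1120 * 0.078 = 92.6016 kg/yr
T_d = ln(2) * M0 / (g * P * G)
T_d = ln(2) * 9191 / 92.6016 = 68.797 yr

68.797


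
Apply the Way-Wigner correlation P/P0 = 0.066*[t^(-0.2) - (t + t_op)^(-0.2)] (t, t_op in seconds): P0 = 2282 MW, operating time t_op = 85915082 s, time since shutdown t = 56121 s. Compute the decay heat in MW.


P/P0 = 0.066 * [t^(-0.2) - (t + t_op)^(-0.2)]
P/P0 = 0.066 * [56121^(-0.2) - (56121 + 85915082)^(-0.2)]
P/P0 = 0.066 * [0.1122470 - 0.02588984] = 0.005699573
P = 2282 * 0.005699573 = 13.006 MW

13.006


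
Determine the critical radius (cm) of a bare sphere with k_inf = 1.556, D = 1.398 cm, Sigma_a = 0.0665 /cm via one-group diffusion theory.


L^2 = D / Sigma_a = 1.398 / 0.0665 = 21.02256 cm^2
B_m^2 = (k_inf - 1) / L^2 = (1.556 - 1) / 21.02256 = 0.02644778 /cm^2
For a bare sphere: B_g = pi/R, so R_c = pi / sqrt(B_m^2)
R_c = pi / sqrt(0.02644778) = 19.318 cm

19.318


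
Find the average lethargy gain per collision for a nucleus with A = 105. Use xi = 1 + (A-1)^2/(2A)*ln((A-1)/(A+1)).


xi = 1 + (A-1)^2/(2A) * ln((A-1)/(A+1))
xi = 1 + (105-1)^2/(2*105) * ln((105-1)/(105 +1))
xi = 0.018927

0.018927


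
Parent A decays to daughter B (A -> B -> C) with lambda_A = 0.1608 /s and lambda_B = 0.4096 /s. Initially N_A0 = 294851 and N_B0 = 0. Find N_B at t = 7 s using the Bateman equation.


N_B(t) = lambda_A * N_A0 / (lambda_B - lambda_A) * [exp(-lambda_A*t) - exp(-lambda_B*t)]
exp(-0.1608*7) = 0.3244577; exp(-0.4096*7) = 0.05685791
N_B = 0.1608 * 294851 / (0.4096 - 0.1608) * (0.3244577 - 0.05685791)
N_B = 50995

50995


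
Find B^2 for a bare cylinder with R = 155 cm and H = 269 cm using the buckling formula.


B^2 = (2.405/R)^2 + (pi/H)^2
B^2 = (2.405/155)^2 + (pi/269)^2
B^2 = 3.7714e-04 /cm^2

3.7714e-04


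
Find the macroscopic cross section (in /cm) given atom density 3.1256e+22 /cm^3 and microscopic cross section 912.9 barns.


Sigma = N * sigma_barns * 1e-24
Sigma = 3.1256e+22 * 912.9 * 1e-24
Sigma = 28.534 /cm

28.534


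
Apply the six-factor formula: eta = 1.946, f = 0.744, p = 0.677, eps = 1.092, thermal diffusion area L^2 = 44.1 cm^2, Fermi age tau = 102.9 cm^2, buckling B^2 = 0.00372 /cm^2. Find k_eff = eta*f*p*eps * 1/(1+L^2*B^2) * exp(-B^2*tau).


k_inf = eta*f*p*eps = 1.946*0.744*0.677*1.092 = 1.070353
P_TNL = 1/(1 + L^2*B^2) = 1/(1 + 44.1*0.00372) = 0.8590682
P_FNL = exp(-B^2*tau) = exp(-0.00372*102.9) = 0.6819575
k_eff = k_inf * P_TNL * P_FNL = 1.070353 * 0.8590682 * 0.6819575
k_eff = 0.62706

0.62706


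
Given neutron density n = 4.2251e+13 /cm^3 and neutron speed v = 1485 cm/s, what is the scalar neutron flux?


phi = n * v
phi = 4.2251e+13 * 1485
phi = 6.2743e+16 /cm^2/s

6.2743e+16


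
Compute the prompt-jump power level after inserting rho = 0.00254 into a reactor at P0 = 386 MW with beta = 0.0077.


P1/P0 = beta / (beta - rho)
P1/P0 = 0.0077 / (0.0077 - 0.00254) = 1.492248
P1 = 386 * 1.492248 = 576.01 MW

576.01


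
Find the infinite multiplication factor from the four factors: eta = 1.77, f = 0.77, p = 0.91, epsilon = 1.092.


k_inf = eta * f * p * epsilon
k_inf = 1.77 * 0.77 * 0.91 * 1.092
k_inf = 1.3543

1.3543


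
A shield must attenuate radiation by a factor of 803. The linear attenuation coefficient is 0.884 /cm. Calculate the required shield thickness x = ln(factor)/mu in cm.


x = ln(factor) / mu
x = ln(803) / 0.884
x = 7.5660 cm

7.5660


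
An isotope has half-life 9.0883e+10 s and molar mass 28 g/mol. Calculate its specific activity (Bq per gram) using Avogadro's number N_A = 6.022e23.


lambda = ln(2) / t_half = ln(2) / 9.0883e+10 = 7.626808e-12 /s
SA = lambda * N_A / M
SA = 7.626808e-12 * 6.022e23 / 28
SA = 1.6403e+11 Bq/g

1.6403e+11


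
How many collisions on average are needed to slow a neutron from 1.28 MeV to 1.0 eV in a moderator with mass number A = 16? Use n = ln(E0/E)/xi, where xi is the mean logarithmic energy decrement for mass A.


xi = 1 + (A-1)^2/(2A)*ln((A-1)/(A+1)) = 0.1199467 (for A = 16)
n = ln(E0/E) / xi
n = ln(1.28e6 / 1.0) / 0.1199467
n = ln(1.280000e+06) / 0.1199467 = 117.24

117.24


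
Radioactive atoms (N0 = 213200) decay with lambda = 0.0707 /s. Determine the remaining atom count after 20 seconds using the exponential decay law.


N = N0 * exp(-lambda * t)
N = 213200 * exp(-0.0707 * 20)
N = 51844

51844


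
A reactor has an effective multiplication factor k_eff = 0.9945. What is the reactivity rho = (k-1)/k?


rho = (k_eff - 1) / k_eff
rho = (0.9945 - 1) / 0.9945
rho = -0.0055304

-0.0055304


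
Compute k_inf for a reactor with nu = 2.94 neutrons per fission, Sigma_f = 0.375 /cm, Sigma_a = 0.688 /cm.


k_inf = nu * Sigma_f / Sigma_a
k_inf = 2.94 * 0.375 / 0.688
k_inf = 1.6025

1.6025


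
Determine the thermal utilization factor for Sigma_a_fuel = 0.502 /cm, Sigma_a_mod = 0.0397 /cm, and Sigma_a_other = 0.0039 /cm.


f = Sigma_a_fuel / (Sigma_a_fuel + Sigma_a_mod + Sigma_a_other)
f = 0.502 / (0.502 + 0.0397 + 0.0039)
f = 0.92009

0.92009


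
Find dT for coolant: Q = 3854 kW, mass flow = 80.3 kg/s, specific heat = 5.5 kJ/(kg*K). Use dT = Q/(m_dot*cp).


dT = Q / (m_dot * cp)
dT = 3854 / (80.3 * 5.5)
dT = 8.7264 C

8.7264


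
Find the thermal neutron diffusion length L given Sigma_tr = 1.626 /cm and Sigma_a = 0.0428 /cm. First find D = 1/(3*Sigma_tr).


D = 1 / (3 * Sigma_tr) = 1 / (3 * 1.626) = 0.2050021 cm
L = sqrt(D / Sigma_a)
L = sqrt(0.2050021 / 0.0428)
L = 2.1886 cm

2.1886


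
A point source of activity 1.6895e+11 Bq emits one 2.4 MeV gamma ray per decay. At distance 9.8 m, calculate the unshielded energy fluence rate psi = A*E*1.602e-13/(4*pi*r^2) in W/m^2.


psi = A * E * 1.602e-13 / (4*pi*r^2)
psi = 1.6895e+11 * 2.4 * 1.602e-13 / (4*pi*9.8^2)
psi = 5.3823e-05 W/m^2

5.3823e-05


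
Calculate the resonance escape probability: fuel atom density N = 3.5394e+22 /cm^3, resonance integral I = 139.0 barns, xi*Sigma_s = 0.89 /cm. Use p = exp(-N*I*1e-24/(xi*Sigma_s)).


p = exp(-N * I * 1e-24 / (xi*Sigma_s))
p = exp(-3.5394e+22 * 139.0 * 1e-24 / 0.89)
p = 0.0039746

0.0039746


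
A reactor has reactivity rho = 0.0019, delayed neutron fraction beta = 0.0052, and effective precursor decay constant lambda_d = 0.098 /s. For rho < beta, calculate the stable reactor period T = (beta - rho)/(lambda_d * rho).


T = (beta - rho) / (lambda_d * rho)
T = (0.0052 - 0.0019) / (0.098 * 0.0019)
T = 17.723 s

17.723


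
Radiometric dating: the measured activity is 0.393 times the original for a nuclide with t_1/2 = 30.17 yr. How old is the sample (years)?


lambda = ln(2) / t_half = ln(2) / 30.17 = 0.02297472 /yr
t = -ln(A/A0) / lambda
t = -ln(0.393) / 0.02297472
t = 40.651 yr

40.651


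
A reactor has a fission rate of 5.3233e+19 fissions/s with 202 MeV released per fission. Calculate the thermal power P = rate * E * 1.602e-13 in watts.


P = fission_rate * E_MeV * 1.602e-13
P = 5.3233e+19 * 202 * 1.602e-13
P = 1.7226e+09 W

1.7226e+09


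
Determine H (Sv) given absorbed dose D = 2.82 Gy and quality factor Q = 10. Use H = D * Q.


H = D * Q
H = 2.82 * 10
H = 28.200 Sv

28.200


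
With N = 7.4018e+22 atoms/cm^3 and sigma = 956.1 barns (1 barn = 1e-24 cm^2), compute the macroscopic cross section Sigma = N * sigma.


Sigma = N * sigma_barns * 1e-24
Sigma = 7.4018e+22 * 956.1 * 1e-24
Sigma = 70.769 /cm

70.769


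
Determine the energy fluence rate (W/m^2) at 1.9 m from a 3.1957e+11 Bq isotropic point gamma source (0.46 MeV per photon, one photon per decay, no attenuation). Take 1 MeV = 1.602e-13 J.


psi = A * E * 1.602e-13 / (4*pi*r^2)
psi = 3.1957e+11 * 0.46 * 1.602e-13 / (4*pi*1.9^2)
psi = 5.1912e-04 W/m^2

5.1912e-04


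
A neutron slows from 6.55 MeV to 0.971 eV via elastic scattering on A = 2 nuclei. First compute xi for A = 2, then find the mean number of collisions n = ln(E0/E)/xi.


xi = 1 + (A-1)^2/(2A)*ln((A-1)/(A+1)) = 0.7253469 (for A = 2)
n = ln(E0/E) / xi
n = ln(6.55e6 / 0.971) / 0.7253469
n = ln(6.745623e+06) / 0.7253469 = 21.678

21.678


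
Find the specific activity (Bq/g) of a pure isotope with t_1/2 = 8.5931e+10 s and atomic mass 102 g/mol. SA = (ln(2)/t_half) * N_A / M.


lambda = ln(2) / t_half = ln(2) / 8.5931e+10 = 8.066323e-12 /s
SA = lambda * N_A / M
SA = 8.066323e-12 * 6.022e23 / 102
SA = 4.7623e+10 Bq/g

4.7623e+10


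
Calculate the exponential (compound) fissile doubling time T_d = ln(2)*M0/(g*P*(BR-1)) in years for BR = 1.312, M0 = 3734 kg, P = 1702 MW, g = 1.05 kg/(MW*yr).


Breeding gain G = BR - 1 = 1.312 - 1 = 0.312
Fissile production rate = g * P * G = 1.05 * 1702 * 0.312 = 557.5752 kg/yr
T_d = ln(2) * M0 / (g * P * G)
T_d = ln(2) * 3734 / 557.5752 = 4.6419 yr

4.6419


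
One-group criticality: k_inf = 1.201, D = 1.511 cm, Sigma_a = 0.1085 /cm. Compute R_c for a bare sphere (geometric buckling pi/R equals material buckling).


L^2 = D / Sigma_a = 1.511 / 0.1085 = 13.92627 cm^2
B_m^2 = (k_inf - 1) / L^2 = (1.201 - 1) / 13.92627 = 0.01443315 /cm^2
For a bare sphere: B_g = pi/R, so R_c = pi / sqrt(B_m^2)
R_c = pi / sqrt(0.01443315) = 26.150 cm

26.150


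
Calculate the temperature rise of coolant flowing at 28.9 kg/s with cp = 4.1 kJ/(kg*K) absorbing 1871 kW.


dT = Q / (m_dot * cp)
dT = 1871 / (28.9 * 4.1)
dT = 15.790 C

15.790


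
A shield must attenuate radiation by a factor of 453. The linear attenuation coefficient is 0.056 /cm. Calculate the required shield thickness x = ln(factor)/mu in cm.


x = ln(factor) / mu
x = ln(453) / 0.056
x = 109.21 cm

109.21


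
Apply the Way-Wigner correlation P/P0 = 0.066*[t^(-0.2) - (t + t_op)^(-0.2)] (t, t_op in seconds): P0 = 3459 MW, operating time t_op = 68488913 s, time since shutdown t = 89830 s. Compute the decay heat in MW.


P/P0 = 0.066 * [t^(-0.2) - (t + t_op)^(-0.2)]
P/P0 = 0.066 * [89830^(-0.2) - (89830 + 68488913)^(-0.2)]
P/P0 = 0.066 * [0.1021682 - 0.02708707] = 0.004955355
P = 3459 * 0.004955355 = 17.141 MW

17.141


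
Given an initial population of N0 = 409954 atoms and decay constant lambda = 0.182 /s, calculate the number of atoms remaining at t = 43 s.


N = N0 * exp(-lambda * t)
N = 409954 * exp(-0.182 * 43)
N = 163.66

163.66


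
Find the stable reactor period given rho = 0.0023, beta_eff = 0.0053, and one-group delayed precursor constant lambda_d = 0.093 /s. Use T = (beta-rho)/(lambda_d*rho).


T = (beta - rho) / (lambda_d * rho)
T = (0.0053 - 0.0023) / (0.093 * 0.0023)
T = 14.025 s

14.025


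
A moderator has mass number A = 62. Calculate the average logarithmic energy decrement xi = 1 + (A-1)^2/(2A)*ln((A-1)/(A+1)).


xi = 1 + (A-1)^2/(2A) * ln((A-1)/(A+1))
xi = 1 + (62-1)^2/(2*62) * ln((62-1)/(62 +1))
xi = 0.031914

0.031914


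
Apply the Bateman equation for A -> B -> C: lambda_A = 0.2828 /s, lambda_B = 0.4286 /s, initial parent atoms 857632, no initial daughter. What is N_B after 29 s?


N_B(t) = lambda_A * N_A0 / (lambda_B - lambda_A) * [exp(-lambda_A*t) - exp(-lambda_B*t)]
exp(-0.2828*29) = 2.743242e-04; exp(-0.4286*29) = 3.999265e-06
N_B = 0.2828 * 857632 / (0.4286 - 0.2828) * (2.743242e-04 - 3.999265e-06)
N_B = 449.69

449.69


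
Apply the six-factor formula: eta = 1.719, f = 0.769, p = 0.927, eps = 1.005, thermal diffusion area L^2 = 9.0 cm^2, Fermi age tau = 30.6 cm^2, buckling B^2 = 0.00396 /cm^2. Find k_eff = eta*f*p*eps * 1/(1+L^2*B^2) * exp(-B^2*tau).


k_inf = eta*f*p*eps = 1.719*0.769*0.927*1.005 = 1.231539
P_TNL = 1/(1 + L^2*B^2) = 1/(1 + 9.0*0.00396) = 0.9655865
P_FNL = exp(-B^2*tau) = exp(-0.00396*30.6) = 0.8858780
k_eff = k_inf * P_TNL * P_FNL = 1.231539 * 0.9655865 * 0.8858780
k_eff = 1.0534

1.0534


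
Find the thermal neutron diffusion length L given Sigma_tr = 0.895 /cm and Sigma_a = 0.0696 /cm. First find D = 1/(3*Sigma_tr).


D = 1 / (3 * Sigma_tr) = 1 / (3 * 0.895) = 0.3724395 cm
L = sqrt(D / Sigma_a)
L = sqrt(0.3724395 / 0.0696)
L = 2.3133 cm

2.3133


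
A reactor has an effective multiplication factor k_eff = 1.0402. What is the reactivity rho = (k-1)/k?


rho = (k_eff - 1) / k_eff
rho = (1.0402 - 1) / 1.0402
rho = 0.038646

0.038646


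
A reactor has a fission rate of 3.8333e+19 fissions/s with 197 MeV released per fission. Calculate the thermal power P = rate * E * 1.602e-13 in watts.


P = fission_rate * E_MeV * 1.602e-13
P = 3.8333e+19 * 197 * 1.602e-13
P = 1.2098e+09 W

1.2098e+09


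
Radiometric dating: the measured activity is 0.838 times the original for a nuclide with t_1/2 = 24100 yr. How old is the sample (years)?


lambda = ln(2) / t_half = ln(2) / 24100 = 2.876129e-05 /yr
t = -ln(A/A0) / lambda
t = -ln(0.838) / 2.876129e-05
t = 6145.0 yr

6145.0


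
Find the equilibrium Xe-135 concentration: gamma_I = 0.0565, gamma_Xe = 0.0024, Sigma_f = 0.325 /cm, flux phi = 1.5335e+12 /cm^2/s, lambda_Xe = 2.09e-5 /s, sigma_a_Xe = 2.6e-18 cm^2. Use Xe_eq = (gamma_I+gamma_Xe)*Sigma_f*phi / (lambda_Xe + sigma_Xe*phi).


Xe_eq = (gamma_I + gamma_Xe) * Sigma_f * phi / (lambda_Xe + sigma_Xe * phi)
Numerator = (0.0565 + 0.0024) * 0.325 * 1.5335e+12 = 2.935502e+10
Denominator = 2.09e-5 + 2.6e-18 * 1.5335e+12 = 2.488710e-05
Xe_eq = 2.935502e+10 / 2.488710e-05 = 1.1795e+15 /cm^3

1.1795e+15


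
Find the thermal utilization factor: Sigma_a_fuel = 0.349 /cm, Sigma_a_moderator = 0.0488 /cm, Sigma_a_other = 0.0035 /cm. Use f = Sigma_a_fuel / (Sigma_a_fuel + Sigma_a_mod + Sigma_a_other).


f = Sigma_a_fuel / (Sigma_a_fuel + Sigma_a_mod + Sigma_a_other)
f = 0.349 / (0.349 + 0.0488 + 0.0035)
f = 0.86967

0.86967


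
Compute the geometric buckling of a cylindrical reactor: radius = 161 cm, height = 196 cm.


B^2 = (2.405/R)^2 + (pi/H)^2
B^2 = (2.405/161)^2 + (pi/196)^2
B^2 = 4.8005e-04 /cm^2

4.8005e-04


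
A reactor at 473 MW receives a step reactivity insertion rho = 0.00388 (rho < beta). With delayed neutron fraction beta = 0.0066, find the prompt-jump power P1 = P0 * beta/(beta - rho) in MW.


P1/P0 = beta / (beta - rho)
P1/P0 = 0.0066 / (0.0066 - 0.00388) = 2.426471
P1 = 473 * 2.426471 = 1147.7 MW

1147.7


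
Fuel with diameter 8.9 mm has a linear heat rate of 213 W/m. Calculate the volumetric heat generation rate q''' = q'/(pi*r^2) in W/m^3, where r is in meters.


r = D / 2 / 1000 = 8.9 / 2 / 1000 = 0.00445 m
q''' = q' / (pi * r^2)
q''' = 213 / (pi * 0.00445^2)
q''' = 3.4238e+06 W/m^3

3.4238e+06


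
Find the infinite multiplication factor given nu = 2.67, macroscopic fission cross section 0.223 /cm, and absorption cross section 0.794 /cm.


k_inf = nu * Sigma_f / Sigma_a
k_inf = 2.67 * 0.223 / 0.794
k_inf = 0.74989

0.74989


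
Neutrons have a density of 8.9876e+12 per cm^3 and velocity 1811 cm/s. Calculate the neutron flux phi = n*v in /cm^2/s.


phi = n * v
phi = 8.9876e+12 * 1811
phi = 1.6277e+16 /cm^2/s

1.6277e+16


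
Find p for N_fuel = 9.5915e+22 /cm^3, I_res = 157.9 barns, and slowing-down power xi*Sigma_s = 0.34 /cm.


p = exp(-N * I * 1e-24 / (xi*Sigma_s))
p = exp(-9.5915e+22 * 157.9 * 1e-24 / 0.34)
p = 4.5161e-20

4.5161e-20


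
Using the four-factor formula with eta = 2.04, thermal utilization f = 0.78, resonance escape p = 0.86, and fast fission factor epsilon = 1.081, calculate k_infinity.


k_inf = eta * f * p * epsilon
k_inf = 2.04 * 0.78 * 0.86 * 1.081
k_inf = 1.4793

1.4793


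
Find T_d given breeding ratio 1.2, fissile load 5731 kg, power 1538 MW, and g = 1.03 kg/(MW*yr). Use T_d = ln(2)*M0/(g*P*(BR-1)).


Breeding gain G = BR - 1 = 1.2 - 1 = 0.2
Fissile production rate = g * P * G = 1.03 * 1538 * 0.2 = 316.828 kg/yr
T_d = ln(2) * M0 / (g * P * G)
T_d = ln(2) * 5731 / 316.828 = 12.538 yr

12.538


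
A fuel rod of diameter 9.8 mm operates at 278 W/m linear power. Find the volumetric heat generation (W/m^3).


r = D / 2 / 1000 = 9.8 / 2 / 1000 = 0.0049 m
q''' = q' / (pi * r^2)
q''' = 278 / (pi * 0.0049^2)
q''' = 3.6856e+06 W/m^3

3.6856e+06


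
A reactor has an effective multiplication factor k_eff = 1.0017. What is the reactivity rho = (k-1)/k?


rho = (k_eff - 1) / k_eff
rho = (1.0017 - 1) / 1.0017
rho = 0.0016971

0.0016971


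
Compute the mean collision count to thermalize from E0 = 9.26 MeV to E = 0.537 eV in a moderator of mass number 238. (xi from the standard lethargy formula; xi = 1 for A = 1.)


xi = 1 + (A-1)^2/(2A)*ln((A-1)/(A+1)) = 0.008379872 (for A = 238)
n = ln(E0/E) / xi
n = ln(9.26e6 / 0.537) / 0.008379872
n = ln(1.724395e+07) / 0.008379872 = 1988.5

1988.5


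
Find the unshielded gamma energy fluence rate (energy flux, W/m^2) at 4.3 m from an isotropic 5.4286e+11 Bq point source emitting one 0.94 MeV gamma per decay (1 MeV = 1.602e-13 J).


psi = A * E * 1.602e-13 / (4*pi*r^2)
psi = 5.4286e+11 * 0.94 * 1.602e-13 / (4*pi*4.3^2)
psi = 3.5183e-04 W/m^2

3.5183e-04


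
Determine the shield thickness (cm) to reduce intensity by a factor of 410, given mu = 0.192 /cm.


x = ln(factor) / mu
x = ln(410) / 0.192
x = 31.334 cm

31.334


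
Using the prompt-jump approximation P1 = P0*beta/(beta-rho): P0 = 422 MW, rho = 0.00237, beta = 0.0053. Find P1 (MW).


P1/P0 = beta / (beta - rho)
P1/P0 = 0.0053 / (0.0053 - 0.00237) = 1.808874
P1 = 422 * 1.808874 = 763.34 MW

763.34


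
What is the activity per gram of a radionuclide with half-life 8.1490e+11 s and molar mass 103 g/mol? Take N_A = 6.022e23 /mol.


lambda = ln(2) / t_half = ln(2) / 8.1490e+11 = 8.505917e-13 /s
SA = lambda * N_A / M
SA = 8.505917e-13 * 6.022e23 / 103
SA = 4.9731e+09 Bq/g

4.9731e+09


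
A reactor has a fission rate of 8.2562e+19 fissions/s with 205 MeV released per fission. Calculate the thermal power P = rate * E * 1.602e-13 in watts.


P = fission_rate * E_MeV * 1.602e-13
P = 8.2562e+19 * 205 * 1.602e-13
P = 2.7114e+09 W

2.7114e+09


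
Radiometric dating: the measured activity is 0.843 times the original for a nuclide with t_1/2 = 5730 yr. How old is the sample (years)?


lambda = ln(2) / t_half = ln(2) / 5730 = 1.209681e-04 /yr
t = -ln(A/A0) / lambda
t = -ln(0.843) / 1.209681e-04
t = 1411.8 yr

1411.8


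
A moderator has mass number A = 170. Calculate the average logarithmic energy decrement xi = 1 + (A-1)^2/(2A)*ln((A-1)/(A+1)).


xi = 1 + (A-1)^2/(2A) * ln((A-1)/(A+1))
xi = 1 + (170-1)^2/(2*170) * ln((170-1)/(170 +1))
xi = 0.011719

0.011719


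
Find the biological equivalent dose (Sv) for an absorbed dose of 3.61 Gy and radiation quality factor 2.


H = D * Q
H = 3.61 * 2
H = 7.2200 Sv

7.2200


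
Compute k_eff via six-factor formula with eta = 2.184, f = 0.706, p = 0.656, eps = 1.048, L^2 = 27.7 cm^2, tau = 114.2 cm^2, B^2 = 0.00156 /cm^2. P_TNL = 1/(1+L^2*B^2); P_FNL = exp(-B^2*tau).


k_inf = eta*f*p*eps = 2.184*0.706*0.656*1.048 = 1.060040
P_TNL = 1/(1 + L^2*B^2) = 1/(1 + 27.7*0.00156) = 0.9585779
P_FNL = exp(-B^2*tau) = exp(-0.00156*114.2) = 0.8368152
k_eff = k_inf * P_TNL * P_FNL = 1.060040 * 0.9585779 * 0.8368152
k_eff = 0.85031

0.85031


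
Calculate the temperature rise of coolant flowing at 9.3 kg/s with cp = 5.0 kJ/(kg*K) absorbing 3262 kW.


dT = Q / (m_dot * cp)
dT = 3262 / (9.3 * 5.0)
dT = 70.151 C

70.151


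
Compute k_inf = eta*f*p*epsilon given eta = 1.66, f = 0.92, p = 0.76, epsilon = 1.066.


k_inf = eta * f * p * epsilon
k_inf = 1.66 * 0.92 * 0.76 * 1.066
k_inf = 1.2373

1.2373


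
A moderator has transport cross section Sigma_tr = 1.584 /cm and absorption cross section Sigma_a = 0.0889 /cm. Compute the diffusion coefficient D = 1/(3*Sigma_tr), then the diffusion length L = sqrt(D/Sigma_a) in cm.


D = 1 / (3 * Sigma_tr) = 1 / (3 * 1.584) = 0.2104377 cm
L = sqrt(D / Sigma_a)
L = sqrt(0.2104377 / 0.0889)
L = 1.5385 cm

1.5385


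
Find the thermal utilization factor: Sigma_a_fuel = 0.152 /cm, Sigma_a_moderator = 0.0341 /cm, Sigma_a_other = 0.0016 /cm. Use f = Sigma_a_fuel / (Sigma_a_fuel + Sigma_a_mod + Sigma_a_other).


f = Sigma_a_fuel / (Sigma_a_fuel + Sigma_a_mod + Sigma_a_other)
f = 0.152 / (0.152 + 0.0341 + 0.0016)
f = 0.80980

0.80980


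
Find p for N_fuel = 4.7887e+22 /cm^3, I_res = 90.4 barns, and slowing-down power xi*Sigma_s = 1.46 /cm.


p = exp(-N * I * 1e-24 / (xi*Sigma_s))
p = exp(-4.7887e+22 * 90.4 * 1e-24 / 1.46)
p = 0.051557

0.051557


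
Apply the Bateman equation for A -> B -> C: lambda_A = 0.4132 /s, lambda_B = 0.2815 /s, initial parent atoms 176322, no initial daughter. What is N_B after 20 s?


N_B(t) = lambda_A * N_A0 / (lambda_B - lambda_A) * [exp(-lambda_A*t) - exp(-lambda_B*t)]
exp(-0.4132*20) = 2.576264e-04; exp(-0.2815*20) = 0.003588575
N_B = 0.4132 * 176322 / (0.2815 - 0.4132) * (2.576264e-04 - 0.003588575)
N_B = 1842.7

1842.7


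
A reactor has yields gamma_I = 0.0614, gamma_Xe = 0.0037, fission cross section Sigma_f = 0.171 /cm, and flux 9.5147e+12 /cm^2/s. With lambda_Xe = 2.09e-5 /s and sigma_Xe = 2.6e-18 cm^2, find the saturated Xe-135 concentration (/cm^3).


Xe_eq = (gamma_I + gamma_Xe) * Sigma_f * phi / (lambda_Xe + sigma_Xe * phi)
Numerator = (0.0614 + 0.0037) * 0.171 * 9.5147e+12 = 1.059186e+11
Denominator = 2.09e-5 + 2.6e-18 * 9.5147e+12 = 4.563822e-05
Xe_eq = 1.059186e+11 / 4.563822e-05 = 2.3208e+15 /cm^3

2.3208e+15


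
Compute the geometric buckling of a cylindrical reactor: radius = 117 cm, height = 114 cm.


B^2 = (2.405/R)^2 + (pi/H)^2
B^2 = (2.405/117)^2 + (pi/114)^2
B^2 = 0.0011820 /cm^2

0.0011820


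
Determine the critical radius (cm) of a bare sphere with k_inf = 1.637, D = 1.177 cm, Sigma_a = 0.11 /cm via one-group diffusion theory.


L^2 = D / Sigma_a = 1.177 / 0.11 = 10.70000 cm^2
B_m^2 = (k_inf - 1) / L^2 = (1.637 - 1) / 10.70000 = 0.05953271 /cm^2
For a bare sphere: B_g = pi/R, so R_c = pi / sqrt(B_m^2)
R_c = pi / sqrt(0.05953271) = 12.876 cm

12.876


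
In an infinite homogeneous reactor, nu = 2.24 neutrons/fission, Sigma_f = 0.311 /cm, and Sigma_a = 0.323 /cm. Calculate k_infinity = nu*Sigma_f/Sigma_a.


k_inf = nu * Sigma_f / Sigma_a
k_inf = 2.24 * 0.311 / 0.323
k_inf = 2.1568

2.1568


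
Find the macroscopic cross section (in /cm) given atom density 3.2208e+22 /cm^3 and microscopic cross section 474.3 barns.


Sigma = N * sigma_barns * 1e-24
Sigma = 3.2208e+22 * 474.3 * 1e-24
Sigma = 15.276 /cm

15.276


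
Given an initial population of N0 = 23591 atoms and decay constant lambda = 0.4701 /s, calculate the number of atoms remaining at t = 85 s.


N = N0 * exp(-lambda * t)
N = 23591 * exp(-0.4701 * 85)
N = 1.0447e-13

1.0447e-13


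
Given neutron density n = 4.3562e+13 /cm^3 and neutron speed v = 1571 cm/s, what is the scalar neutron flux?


phi = n * v
phi = 4.3562e+13 * 1571
phi = 6.8436e+16 /cm^2/s

6.8436e+16


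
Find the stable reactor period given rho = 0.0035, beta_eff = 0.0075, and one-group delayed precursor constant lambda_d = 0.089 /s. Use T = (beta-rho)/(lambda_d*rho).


T = (beta - rho) / (lambda_d * rho)
T = (0.0075 - 0.0035) / (0.089 * 0.0035)
T = 12.841 s

12.841


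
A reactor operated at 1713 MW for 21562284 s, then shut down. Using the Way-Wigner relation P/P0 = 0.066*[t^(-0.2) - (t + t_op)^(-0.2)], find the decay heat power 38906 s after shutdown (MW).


P/P0 = 0.066 * [t^(-0.2) - (t + t_op)^(-0.2)]
P/P0 = 0.066 * [38906^(-0.2) - (38906 + 21562284)^(-0.2)]
P/P0 = 0.066 * [0.1207805 - 0.03412750] = 0.005719098
P = 1713 * 0.005719098 = 9.7968 MW

9.7968


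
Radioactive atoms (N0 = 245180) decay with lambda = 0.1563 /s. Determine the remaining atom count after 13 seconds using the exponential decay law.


N = N0 * exp(-lambda * t)
N = 245180 * exp(-0.1563 * 13)
N = 32140

32140


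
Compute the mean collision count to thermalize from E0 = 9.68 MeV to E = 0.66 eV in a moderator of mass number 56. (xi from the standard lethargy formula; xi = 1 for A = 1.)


xi = 1 + (A-1)^2/(2A)*ln((A-1)/(A+1)) = 0.03529286 (for A = 56)
n = ln(E0/E) / xi
n = ln(9.68e6 / 0.66) / 0.03529286
n = ln(1.466667e+07) / 0.03529286 = 467.55

467.55


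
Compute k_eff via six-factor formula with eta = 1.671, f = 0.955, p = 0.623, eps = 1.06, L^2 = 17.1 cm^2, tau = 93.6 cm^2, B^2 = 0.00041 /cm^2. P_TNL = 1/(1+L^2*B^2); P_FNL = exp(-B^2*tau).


k_inf = eta*f*p*eps = 1.671*0.955*0.623*1.06 = 1.053838
P_TNL = 1/(1 + L^2*B^2) = 1/(1 + 17.1*0.00041) = 0.9930378
P_FNL = exp(-B^2*tau) = exp(-0.00041*93.6) = 0.9623510
k_eff = k_inf * P_TNL * P_FNL = 1.053838 * 0.9930378 * 0.9623510
k_eff = 1.0071

1.0071


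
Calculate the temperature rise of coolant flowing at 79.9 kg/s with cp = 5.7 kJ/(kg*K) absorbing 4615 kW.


dT = Q / (m_dot * cp)
dT = 4615 / (79.9 * 5.7)
dT = 10.133 C

10.133


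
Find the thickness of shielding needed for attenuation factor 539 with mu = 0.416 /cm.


x = ln(factor) / mu
x = ln(539) / 0.416
x = 15.120 cm

15.120


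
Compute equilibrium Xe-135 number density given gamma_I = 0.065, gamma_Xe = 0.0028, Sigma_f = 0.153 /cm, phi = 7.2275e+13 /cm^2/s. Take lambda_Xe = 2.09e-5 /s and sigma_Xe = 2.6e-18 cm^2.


Xe_eq = (gamma_I + gamma_Xe) * Sigma_f * phi / (lambda_Xe + sigma_Xe * phi)
Numerator = (0.065 + 0.0028) * 0.153 * 7.2275e+13 = 7.497375e+11
Denominator = 2.09e-5 + 2.6e-18 * 7.2275e+13 = 2.088150e-04
Xe_eq = 7.497375e+11 / 2.088150e-04 = 3.5904e+15 /cm^3

3.5904e+15


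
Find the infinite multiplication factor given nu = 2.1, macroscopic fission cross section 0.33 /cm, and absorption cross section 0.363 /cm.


k_inf = nu * Sigma_f / Sigma_a
k_inf = 2.1 * 0.33 / 0.363
k_inf = 1.9091

1.9091


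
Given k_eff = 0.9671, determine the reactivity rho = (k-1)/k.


rho = (k_eff - 1) / k_eff
rho = (0.9671 - 1) / 0.9671
rho = -0.034019

-0.034019


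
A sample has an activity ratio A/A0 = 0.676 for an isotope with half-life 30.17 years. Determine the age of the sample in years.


lambda = ln(2) / t_half = ln(2) / 30.17 = 0.02297472 /yr
t = -ln(A/A0) / lambda
t = -ln(0.676) / 0.02297472
t = 17.043 yr

17.043


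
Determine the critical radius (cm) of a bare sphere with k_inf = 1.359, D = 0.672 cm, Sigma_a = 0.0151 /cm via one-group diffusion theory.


L^2 = D / Sigma_a = 0.672 / 0.0151 = 44.50331 cm^2
B_m^2 = (k_inf - 1) / L^2 = (1.359 - 1) / 44.50331 = 0.008066816 /cm^2
For a bare sphere: B_g = pi/R, so R_c = pi / sqrt(B_m^2)
R_c = pi / sqrt(0.008066816) = 34.978 cm

34.978


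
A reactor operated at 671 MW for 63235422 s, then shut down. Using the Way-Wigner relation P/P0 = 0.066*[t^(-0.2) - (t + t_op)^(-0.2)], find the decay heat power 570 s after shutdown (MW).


P/P0 = 0.066 * [t^(-0.2) - (t + t_op)^(-0.2)]
P/P0 = 0.066 * [570^(-0.2) - (570 + 63235422)^(-0.2)]
P/P0 = 0.066 * [0.2810768 - 0.02753006] = 0.01673408
P = 671 * 0.01673408 = 11.229 MW

11.229


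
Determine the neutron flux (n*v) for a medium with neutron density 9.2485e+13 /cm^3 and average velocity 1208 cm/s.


phi = n * v
phi = 9.2485e+13 * 1208
phi = 1.1172e+17 /cm^2/s

1.1172e+17


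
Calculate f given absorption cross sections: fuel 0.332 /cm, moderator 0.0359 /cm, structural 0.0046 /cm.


f = Sigma_a_fuel / (Sigma_a_fuel + Sigma_a_mod + Sigma_a_other)
f = 0.332 / (0.332 + 0.0359 + 0.0046)
f = 0.89128

0.89128


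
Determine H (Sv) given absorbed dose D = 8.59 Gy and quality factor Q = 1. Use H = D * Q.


H = D * Q
H = 8.59 * 1
H = 8.5900 Sv

8.5900


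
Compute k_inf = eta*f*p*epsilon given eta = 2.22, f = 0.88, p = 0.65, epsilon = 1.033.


k_inf = eta * f * p * epsilon
k_inf = 2.22 * 0.88 * 0.65 * 1.033
k_inf = 1.3117

1.3117


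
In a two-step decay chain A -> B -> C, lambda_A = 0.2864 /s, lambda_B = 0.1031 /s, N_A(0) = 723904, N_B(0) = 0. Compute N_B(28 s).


N_B(t) = lambda_A * N_A0 / (lambda_B - lambda_A) * [exp(-lambda_A*t) - exp(-lambda_B*t)]
exp(-0.2864*28) = 3.290832e-04; exp(-0.1031*28) = 0.05575434
N_B = 0.2864 * 723904 / (0.1031 - 0.2864) * (3.290832e-04 - 0.05575434)
N_B = 62690

62690


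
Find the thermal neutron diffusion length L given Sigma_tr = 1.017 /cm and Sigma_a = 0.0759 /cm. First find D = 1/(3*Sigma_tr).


D = 1 / (3 * Sigma_tr) = 1 / (3 * 1.017) = 0.3277614 cm
L = sqrt(D / Sigma_a)
L = sqrt(0.3277614 / 0.0759)
L = 2.0781 cm

2.0781


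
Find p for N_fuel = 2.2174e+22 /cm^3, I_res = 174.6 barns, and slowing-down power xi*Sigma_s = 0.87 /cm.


p = exp(-N * I * 1e-24 / (xi*Sigma_s))
p = exp(-2.2174e+22 * 174.6 * 1e-24 / 0.87)
p = 0.011677

0.011677


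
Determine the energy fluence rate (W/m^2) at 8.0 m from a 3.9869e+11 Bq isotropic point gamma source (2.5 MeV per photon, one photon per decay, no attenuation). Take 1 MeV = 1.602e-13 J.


psi = A * E * 1.602e-13 / (4*pi*r^2)
psi = 3.9869e+11 * 2.5 * 1.602e-13 / (4*pi*8.0^2)
psi = 1.9854e-04 W/m^2

1.9854e-04


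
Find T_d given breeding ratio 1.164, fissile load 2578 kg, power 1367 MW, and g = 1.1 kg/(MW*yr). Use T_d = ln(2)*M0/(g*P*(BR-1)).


Breeding gain G = BR - 1 = 1.164 - 1 = 0.164
Fissile production rate = g * P * G = 1.1 * 1367 * 0.164 = 246.6068 kg/yr
T_d = ln(2) * M0 / (g * P * G)
T_d = ln(2) * 2578 / 246.6068 = 7.2461 yr

7.2461
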